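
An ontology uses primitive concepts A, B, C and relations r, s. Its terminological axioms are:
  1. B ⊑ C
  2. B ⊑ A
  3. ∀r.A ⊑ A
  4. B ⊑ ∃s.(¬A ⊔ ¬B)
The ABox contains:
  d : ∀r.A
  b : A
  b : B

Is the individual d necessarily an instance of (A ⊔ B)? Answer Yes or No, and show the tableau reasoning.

Yes

1. d : (A ⊔ B)?  L(d) = {∀r.A} ∪ {(¬A ⊓ ¬B)}
   clash {A, ¬A} at d — d ∈ (A ⊔ B)
2. Hence d : (A ⊔ B): entailed.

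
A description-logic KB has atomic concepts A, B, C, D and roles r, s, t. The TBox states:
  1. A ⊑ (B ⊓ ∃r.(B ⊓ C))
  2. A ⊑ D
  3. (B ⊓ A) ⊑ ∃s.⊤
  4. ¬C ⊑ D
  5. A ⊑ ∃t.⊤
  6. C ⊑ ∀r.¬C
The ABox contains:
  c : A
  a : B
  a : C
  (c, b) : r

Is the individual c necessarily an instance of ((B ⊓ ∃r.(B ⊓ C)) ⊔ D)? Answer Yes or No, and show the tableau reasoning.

1. c : ((B ⊓ ∃r.(B ⊓ C)) ⊔ D)?  L(c) = {A} ∪ {((¬B ⊔ ∀r.(¬B ⊔ ¬C)) ⊓ ¬D)}
   clash {D, ¬D} at c — c ∈ ((B ⊓ ∃r.(B ⊓ C)) ⊔ D)
2. Hence c : ((B ⊓ ∃r.(B ⊓ C)) ⊔ D): entailed.

Yes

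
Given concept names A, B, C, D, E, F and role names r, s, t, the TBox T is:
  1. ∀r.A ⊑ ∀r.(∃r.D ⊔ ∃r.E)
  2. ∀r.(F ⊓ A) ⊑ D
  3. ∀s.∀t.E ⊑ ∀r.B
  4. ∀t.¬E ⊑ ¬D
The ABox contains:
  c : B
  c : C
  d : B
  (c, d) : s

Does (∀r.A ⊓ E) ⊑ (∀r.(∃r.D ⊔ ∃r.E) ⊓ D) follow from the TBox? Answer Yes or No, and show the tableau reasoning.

No

1. (∀r.A ⊓ E) ⊑ (∀r.(∃r.D ⊔ ∃r.E) ⊓ D)  ⇔  ((∀r.A ⊓ E) ⊓ (∃r.(∀r.¬D ⊓ ∀r.¬E) ⊔ ¬D)) unsat w.r.t. T
   apply at x₀: ∀r.A⊑∀r.(∃r.D ⊔ ∃r.E)
   open: L(x₀) ⊇ {E, ¬D, ∀r.(∃r.D ⊔ ∃r.E), ∀r.A, ∃r.(¬F ⊔ ¬A), …} (+ ∃-successors)
2. Hence (∀r.A ⊓ E) ⊑ (∀r.(∃r.D ⊔ ∃r.E) ⊓ D): not entailed.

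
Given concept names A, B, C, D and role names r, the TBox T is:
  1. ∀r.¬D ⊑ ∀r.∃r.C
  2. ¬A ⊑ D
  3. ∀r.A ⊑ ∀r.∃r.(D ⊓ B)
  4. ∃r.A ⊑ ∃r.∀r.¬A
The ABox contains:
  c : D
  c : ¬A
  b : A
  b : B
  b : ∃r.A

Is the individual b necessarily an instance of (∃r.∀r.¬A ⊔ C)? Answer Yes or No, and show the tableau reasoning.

1. b : (∃r.∀r.¬A ⊔ C)?  L(b) = {A, B, ∃r.A} ∪ {(∀r.∃r.A ⊓ ¬C)}
   clash {A, ¬A} at an ∃-successor — b ∈ (∃r.∀r.¬A ⊔ C)
2. Hence b : (∃r.∀r.¬A ⊔ C): entailed.

Yes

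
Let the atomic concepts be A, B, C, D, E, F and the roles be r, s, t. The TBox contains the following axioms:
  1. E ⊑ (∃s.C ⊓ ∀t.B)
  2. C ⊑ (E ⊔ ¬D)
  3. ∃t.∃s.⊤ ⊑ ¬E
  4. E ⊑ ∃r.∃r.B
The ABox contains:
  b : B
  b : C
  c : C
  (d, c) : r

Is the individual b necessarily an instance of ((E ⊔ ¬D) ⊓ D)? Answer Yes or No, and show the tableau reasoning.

No

1. b : ((E ⊔ ¬D) ⊓ D)?  L(b) = {B, C} ∪ {((¬E ⊓ D) ⊔ ¬D)}
   apply at b: C⊑(E ⊔ ¬D)
   open: L(b) ⊇ {B, C, ¬D, ¬E} — b ∉ ((E ⊔ ¬D) ⊓ D) possible
2. Hence b : ((E ⊔ ¬D) ⊓ D): not entailed.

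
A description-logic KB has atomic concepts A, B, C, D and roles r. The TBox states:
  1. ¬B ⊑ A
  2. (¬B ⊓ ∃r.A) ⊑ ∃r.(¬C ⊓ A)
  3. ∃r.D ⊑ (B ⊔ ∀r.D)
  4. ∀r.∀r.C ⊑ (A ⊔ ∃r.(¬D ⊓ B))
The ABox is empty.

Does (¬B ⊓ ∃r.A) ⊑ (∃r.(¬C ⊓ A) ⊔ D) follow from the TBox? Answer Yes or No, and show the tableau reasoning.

Yes

1. (¬B ⊓ ∃r.A) ⊑ (∃r.(¬C ⊓ A) ⊔ D)  ⇔  ((¬B ⊓ ∃r.A) ⊓ (∀r.(C ⊔ ¬A) ⊓ ¬D)) unsat w.r.t. T
   all branches close; clash {A, ¬A} at an ∃-successor
2. Hence (¬B ⊓ ∃r.A) ⊑ (∃r.(¬C ⊓ A) ⊔ D): entailed.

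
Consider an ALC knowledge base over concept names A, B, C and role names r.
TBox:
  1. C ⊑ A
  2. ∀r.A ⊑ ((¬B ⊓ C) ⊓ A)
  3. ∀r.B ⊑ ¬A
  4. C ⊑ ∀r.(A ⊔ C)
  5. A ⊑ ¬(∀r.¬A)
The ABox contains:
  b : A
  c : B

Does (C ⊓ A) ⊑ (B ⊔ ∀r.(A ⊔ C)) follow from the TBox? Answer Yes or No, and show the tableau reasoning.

Yes

1. (C ⊓ A) ⊑ (B ⊔ ∀r.(A ⊔ C))  ⇔  ((C ⊓ A) ⊓ (¬B ⊓ ∃r.(¬A ⊓ ¬C))) unsat w.r.t. T
   all branches close; clash {A, ¬A} at x₀
2. Hence (C ⊓ A) ⊑ (B ⊔ ∀r.(A ⊔ C)): entailed.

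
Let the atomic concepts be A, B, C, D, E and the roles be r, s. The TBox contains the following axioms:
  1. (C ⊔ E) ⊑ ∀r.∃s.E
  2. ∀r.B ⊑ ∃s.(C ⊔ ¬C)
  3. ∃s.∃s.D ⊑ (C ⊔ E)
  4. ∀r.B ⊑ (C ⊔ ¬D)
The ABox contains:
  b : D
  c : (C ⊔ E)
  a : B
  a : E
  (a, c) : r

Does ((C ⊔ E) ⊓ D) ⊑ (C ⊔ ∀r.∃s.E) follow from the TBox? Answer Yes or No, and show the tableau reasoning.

1. ((C ⊔ E) ⊓ D) ⊑ (C ⊔ ∀r.∃s.E)  ⇔  (((C ⊔ E) ⊓ D) ⊓ (¬C ⊓ ∃r.∀s.¬E)) unsat w.r.t. T
   all branches close; clash {D, ¬D} at x₀
2. Hence ((C ⊔ E) ⊓ D) ⊑ (C ⊔ ∀r.∃s.E): entailed.

Yes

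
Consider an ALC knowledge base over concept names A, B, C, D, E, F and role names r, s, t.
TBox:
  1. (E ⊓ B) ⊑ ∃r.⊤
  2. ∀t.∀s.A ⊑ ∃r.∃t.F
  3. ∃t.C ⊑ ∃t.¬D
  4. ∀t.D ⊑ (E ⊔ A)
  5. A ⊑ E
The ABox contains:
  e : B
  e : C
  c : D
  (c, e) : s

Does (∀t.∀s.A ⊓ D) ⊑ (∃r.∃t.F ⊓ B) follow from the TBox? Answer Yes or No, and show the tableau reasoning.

No

1. (∀t.∀s.A ⊓ D) ⊑ (∃r.∃t.F ⊓ B)  ⇔  ((∀t.∀s.A ⊓ D) ⊓ (∀r.∀t.¬F ⊔ ¬B)) unsat w.r.t. T
   apply at x₀: ∀t.∀s.A⊑∃r.∃t.F
   open: L(x₀) ⊇ {D, ¬A, ¬B, ¬E, ∀t.¬C, …} (+ ∃-successors)
2. Hence (∀t.∀s.A ⊓ D) ⊑ (∃r.∃t.F ⊓ B): not entailed.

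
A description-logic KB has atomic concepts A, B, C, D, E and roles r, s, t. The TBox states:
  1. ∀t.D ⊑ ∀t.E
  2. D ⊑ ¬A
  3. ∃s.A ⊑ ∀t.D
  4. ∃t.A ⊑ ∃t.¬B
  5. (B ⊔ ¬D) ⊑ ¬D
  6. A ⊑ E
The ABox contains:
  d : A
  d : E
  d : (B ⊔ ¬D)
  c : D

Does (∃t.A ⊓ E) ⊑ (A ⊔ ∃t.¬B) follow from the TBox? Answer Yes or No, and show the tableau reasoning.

Yes

1. (∃t.A ⊓ E) ⊑ (A ⊔ ∃t.¬B)  ⇔  ((∃t.A ⊓ E) ⊓ (¬A ⊓ ∀t.B)) unsat w.r.t. T
   all branches close; clash {B, ¬B} at an ∃-successor
2. Hence (∃t.A ⊓ E) ⊑ (A ⊔ ∃t.¬B): entailed.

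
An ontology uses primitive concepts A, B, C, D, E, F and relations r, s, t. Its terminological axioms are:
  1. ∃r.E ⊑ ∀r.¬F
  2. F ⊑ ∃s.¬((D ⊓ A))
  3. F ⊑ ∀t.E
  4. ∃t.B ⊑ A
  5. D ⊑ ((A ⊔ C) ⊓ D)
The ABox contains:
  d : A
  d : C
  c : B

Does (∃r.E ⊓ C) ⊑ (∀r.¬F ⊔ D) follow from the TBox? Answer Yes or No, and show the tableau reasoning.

Yes

1. (∃r.E ⊓ C) ⊑ (∀r.¬F ⊔ D)  ⇔  ((∃r.E ⊓ C) ⊓ (∃r.F ⊓ ¬D)) unsat w.r.t. T
   all branches close; clash {F, ¬F} at an ∃-successor
2. Hence (∃r.E ⊓ C) ⊑ (∀r.¬F ⊔ D): entailed.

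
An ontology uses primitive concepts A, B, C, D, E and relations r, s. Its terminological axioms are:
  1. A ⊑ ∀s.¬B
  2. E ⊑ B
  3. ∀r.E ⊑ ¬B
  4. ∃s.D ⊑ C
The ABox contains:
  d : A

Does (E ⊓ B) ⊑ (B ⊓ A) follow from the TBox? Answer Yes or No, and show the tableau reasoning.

No

1. (E ⊓ B) ⊑ (B ⊓ A)  ⇔  ((E ⊓ B) ⊓ (¬B ⊔ ¬A)) unsat w.r.t. T
   open: L(x₀) ⊇ {B, E, ¬A, ∀s.¬D, ∃r.¬E} (+ ∃-successors)
2. Hence (E ⊓ B) ⊑ (B ⊓ A): not entailed.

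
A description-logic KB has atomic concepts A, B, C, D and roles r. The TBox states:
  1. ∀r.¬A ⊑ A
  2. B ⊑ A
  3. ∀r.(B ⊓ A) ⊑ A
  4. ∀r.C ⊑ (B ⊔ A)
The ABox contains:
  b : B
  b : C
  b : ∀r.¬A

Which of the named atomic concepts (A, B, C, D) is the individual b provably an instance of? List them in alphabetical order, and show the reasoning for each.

1. b : A?  L(b) = {B, C, ∀r.¬A} ∪ {¬A}
   clash {A, ¬A} at b — b ∈ A
2. b : B?  L(b) = {B, C, ∀r.¬A} ∪ {¬B}
   clash {B, ¬B} at b — b ∈ B
3. b : C?  L(b) = {B, C, ∀r.¬A} ∪ {¬C}
   clash {C, ¬C} at b — b ∈ C
4. b : D?  L(b) = {B, C, ∀r.¬A} ∪ {¬D}
   apply at b: ∀r.¬A⊑A; B⊑A
   open: L(b) ⊇ {A, B, C, ¬D, ∀r.¬A, …} (+ ∃-successors) — b ∉ D possible
5. Entailed for b: {A, B, C}

{A, B, C}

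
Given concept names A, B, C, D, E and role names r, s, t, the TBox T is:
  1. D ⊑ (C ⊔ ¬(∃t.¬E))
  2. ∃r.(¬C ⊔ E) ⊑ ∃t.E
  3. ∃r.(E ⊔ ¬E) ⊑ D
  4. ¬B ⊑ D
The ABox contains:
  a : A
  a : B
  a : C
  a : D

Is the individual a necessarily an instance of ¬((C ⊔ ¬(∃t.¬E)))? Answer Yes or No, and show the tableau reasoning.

No

1. a : ¬((C ⊔ ¬(∃t.¬E)))?  L(a) = {A, B, C, D} ∪ {(C ⊔ ∀t.E)}
   open: L(a) ⊇ {A, B, C, D, ∀r.(C ⊓ ¬E)} — a ∉ ¬((C ⊔ ¬(∃t.¬E))) possible
2. Hence a : ¬((C ⊔ ¬(∃t.¬E))): not entailed.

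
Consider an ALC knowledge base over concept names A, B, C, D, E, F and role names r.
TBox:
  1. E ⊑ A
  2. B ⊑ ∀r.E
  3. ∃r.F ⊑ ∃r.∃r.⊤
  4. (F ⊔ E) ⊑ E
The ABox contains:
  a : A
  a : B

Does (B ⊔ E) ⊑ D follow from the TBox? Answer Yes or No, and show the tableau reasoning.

1. (B ⊔ E) ⊑ D  ⇔  ((B ⊔ E) ⊓ ¬D) unsat w.r.t. T
   open: L(x₀) ⊇ {B, ¬D, ¬E, ¬F, ∀r.E, …}
2. Hence (B ⊔ E) ⊑ D: not entailed.

No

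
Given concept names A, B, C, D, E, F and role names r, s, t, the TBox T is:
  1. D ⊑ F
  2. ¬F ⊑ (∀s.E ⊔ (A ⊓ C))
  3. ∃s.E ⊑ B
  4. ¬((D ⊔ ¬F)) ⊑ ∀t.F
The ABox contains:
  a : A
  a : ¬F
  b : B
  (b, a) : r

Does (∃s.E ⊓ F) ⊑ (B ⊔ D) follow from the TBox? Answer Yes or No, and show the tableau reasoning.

1. (∃s.E ⊓ F) ⊑ (B ⊔ D)  ⇔  ((∃s.E ⊓ F) ⊓ (¬B ⊓ ¬D)) unsat w.r.t. T
   all branches close; clash {B, ¬B} at x₀
2. Hence (∃s.E ⊓ F) ⊑ (B ⊔ D): entailed.

Yes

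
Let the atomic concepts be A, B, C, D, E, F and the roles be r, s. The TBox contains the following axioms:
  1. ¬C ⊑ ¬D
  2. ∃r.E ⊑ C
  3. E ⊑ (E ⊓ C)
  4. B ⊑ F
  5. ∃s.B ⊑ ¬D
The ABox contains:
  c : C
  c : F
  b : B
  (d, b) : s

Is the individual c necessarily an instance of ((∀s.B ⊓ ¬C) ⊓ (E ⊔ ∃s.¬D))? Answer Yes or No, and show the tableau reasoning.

1. c : ((∀s.B ⊓ ¬C) ⊓ (E ⊔ ∃s.¬D))?  L(c) = {C, F} ∪ {((∃s.¬B ⊔ C) ⊔ (¬E ⊓ ∀s.D))}
   open: L(c) ⊇ {C, F, ¬E, ∀s.¬B} — c ∉ ((∀s.B ⊓ ¬C) ⊓ (E ⊔ ∃s.¬D)) possible
2. Hence c : ((∀s.B ⊓ ¬C) ⊓ (E ⊔ ∃s.¬D)): not entailed.

No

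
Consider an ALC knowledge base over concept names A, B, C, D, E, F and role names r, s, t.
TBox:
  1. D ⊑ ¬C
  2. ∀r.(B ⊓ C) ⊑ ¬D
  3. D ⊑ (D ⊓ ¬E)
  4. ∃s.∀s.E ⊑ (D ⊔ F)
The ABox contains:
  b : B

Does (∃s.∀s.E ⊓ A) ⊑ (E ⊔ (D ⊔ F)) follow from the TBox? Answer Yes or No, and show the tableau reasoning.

1. (∃s.∀s.E ⊓ A) ⊑ (E ⊔ (D ⊔ F))  ⇔  ((∃s.∀s.E ⊓ A) ⊓ (¬E ⊓ (¬D ⊓ ¬F))) unsat w.r.t. T
   all branches close; clash {F, ¬F} at x₀
2. Hence (∃s.∀s.E ⊓ A) ⊑ (E ⊔ (D ⊔ F)): entailed.

Yes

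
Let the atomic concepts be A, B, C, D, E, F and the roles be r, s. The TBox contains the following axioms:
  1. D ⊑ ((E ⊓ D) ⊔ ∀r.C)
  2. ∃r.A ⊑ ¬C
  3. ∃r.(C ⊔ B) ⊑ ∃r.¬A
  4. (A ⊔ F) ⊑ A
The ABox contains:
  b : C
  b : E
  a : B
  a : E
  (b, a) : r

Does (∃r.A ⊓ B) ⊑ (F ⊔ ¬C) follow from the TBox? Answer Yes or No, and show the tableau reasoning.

Yes

1. (∃r.A ⊓ B) ⊑ (F ⊔ ¬C)  ⇔  ((∃r.A ⊓ B) ⊓ (¬F ⊓ C)) unsat w.r.t. T
   all branches close; clash {C, ¬C} at x₀
2. Hence (∃r.A ⊓ B) ⊑ (F ⊔ ¬C): entailed.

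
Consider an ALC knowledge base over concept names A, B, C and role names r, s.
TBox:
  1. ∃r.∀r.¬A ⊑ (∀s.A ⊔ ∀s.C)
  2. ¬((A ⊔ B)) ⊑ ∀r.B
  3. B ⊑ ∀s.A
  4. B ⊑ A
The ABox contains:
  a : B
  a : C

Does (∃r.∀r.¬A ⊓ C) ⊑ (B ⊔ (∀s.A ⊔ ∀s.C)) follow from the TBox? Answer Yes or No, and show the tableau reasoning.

1. (∃r.∀r.¬A ⊓ C) ⊑ (B ⊔ (∀s.A ⊔ ∀s.C))  ⇔  ((∃r.∀r.¬A ⊓ C) ⊓ (¬B ⊓ (∃s.¬A ⊓ ∃s.¬C))) unsat w.r.t. T
   all branches close; clash {C, ¬C} at an ∃-successor
2. Hence (∃r.∀r.¬A ⊓ C) ⊑ (B ⊔ (∀s.A ⊔ ∀s.C)): entailed.

Yes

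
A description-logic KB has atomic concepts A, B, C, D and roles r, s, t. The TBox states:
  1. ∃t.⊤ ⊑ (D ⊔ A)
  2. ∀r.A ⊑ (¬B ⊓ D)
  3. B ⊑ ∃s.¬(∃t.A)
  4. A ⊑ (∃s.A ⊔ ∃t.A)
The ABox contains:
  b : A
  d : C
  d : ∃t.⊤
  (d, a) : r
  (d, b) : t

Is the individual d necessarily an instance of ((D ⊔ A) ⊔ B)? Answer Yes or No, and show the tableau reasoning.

Yes

1. d : ((D ⊔ A) ⊔ B)?  L(d) = {C, ∃t.⊤} ∪ {((¬D ⊓ ¬A) ⊓ ¬B)}
   clash {A, ¬A} at d — d ∈ ((D ⊔ A) ⊔ B)
2. Hence d : ((D ⊔ A) ⊔ B): entailed.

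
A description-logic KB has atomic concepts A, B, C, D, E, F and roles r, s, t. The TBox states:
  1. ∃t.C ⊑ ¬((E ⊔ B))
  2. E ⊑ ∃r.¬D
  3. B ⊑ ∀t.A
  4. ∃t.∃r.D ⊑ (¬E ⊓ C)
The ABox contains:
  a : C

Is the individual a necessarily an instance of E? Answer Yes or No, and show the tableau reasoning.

1. a : E?  L(a) = {C} ∪ {¬E}
   open: L(a) ⊇ {C, ¬B, ¬E, ∀t.¬C, ∀t.∀r.¬D} — a ∉ E possible
2. Hence a : E: not entailed.

No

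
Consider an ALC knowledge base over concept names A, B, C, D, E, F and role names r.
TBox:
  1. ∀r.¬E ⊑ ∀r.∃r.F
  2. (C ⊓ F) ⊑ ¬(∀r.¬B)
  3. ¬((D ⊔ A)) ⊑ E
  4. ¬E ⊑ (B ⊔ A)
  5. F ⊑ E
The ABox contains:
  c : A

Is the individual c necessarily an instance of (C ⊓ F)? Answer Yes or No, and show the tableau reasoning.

No

1. c : (C ⊓ F)?  L(c) = {A} ∪ {(¬C ⊔ ¬F)}
   open: L(c) ⊇ {A, E, ¬C, ∃r.E} (+ ∃-successors) — c ∉ (C ⊓ F) possible
2. Hence c : (C ⊓ F): not entailed.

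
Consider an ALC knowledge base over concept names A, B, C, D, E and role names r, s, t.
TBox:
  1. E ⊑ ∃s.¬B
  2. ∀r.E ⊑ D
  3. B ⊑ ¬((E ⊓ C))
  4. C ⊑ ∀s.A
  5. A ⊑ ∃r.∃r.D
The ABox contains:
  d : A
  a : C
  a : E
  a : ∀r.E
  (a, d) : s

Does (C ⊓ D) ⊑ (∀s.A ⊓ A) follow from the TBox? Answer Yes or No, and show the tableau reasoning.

No

1. (C ⊓ D) ⊑ (∀s.A ⊓ A)  ⇔  ((C ⊓ D) ⊓ (∃s.¬A ⊔ ¬A)) unsat w.r.t. T
   apply at x₀: C⊑∀s.A
   open: L(x₀) ⊇ {C, D, ¬A, ¬B, ¬E, …}
2. Hence (C ⊓ D) ⊑ (∀s.A ⊓ A): not entailed.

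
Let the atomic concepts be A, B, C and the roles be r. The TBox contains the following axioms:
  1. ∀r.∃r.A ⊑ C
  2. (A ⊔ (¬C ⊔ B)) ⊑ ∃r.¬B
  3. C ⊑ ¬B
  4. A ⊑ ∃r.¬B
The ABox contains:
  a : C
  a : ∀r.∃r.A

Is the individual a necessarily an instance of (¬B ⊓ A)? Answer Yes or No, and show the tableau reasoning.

1. a : (¬B ⊓ A)?  L(a) = {C, ∀r.∃r.A} ∪ {(B ⊔ ¬A)}
   apply at a: C⊑¬B
   open: L(a) ⊇ {C, ¬A, ¬B, ∀r.∃r.A} — a ∉ (¬B ⊓ A) possible
2. Hence a : (¬B ⊓ A): not entailed.

No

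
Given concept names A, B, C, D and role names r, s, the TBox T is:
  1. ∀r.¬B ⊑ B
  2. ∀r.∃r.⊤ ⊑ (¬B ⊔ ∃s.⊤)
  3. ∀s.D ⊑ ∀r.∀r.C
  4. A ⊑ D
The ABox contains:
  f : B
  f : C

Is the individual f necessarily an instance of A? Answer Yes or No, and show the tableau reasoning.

1. f : A?  L(f) = {B, C} ∪ {¬A}
   open: L(f) ⊇ {B, C, ¬A, ∃r.∀r.⊥, ∃s.¬D} (+ ∃-successors) — f ∉ A possible
2. Hence f : A: not entailed.

No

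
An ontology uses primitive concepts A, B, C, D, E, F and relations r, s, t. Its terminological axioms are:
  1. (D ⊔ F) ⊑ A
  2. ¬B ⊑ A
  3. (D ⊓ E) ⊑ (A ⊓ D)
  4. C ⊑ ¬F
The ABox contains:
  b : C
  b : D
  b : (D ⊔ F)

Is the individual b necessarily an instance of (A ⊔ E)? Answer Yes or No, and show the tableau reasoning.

Yes

1. b : (A ⊔ E)?  L(b) = {C, D, (D ⊔ F)} ∪ {(¬A ⊓ ¬E)}
   clash {A, ¬A} at b — b ∈ (A ⊔ E)
2. Hence b : (A ⊔ E): entailed.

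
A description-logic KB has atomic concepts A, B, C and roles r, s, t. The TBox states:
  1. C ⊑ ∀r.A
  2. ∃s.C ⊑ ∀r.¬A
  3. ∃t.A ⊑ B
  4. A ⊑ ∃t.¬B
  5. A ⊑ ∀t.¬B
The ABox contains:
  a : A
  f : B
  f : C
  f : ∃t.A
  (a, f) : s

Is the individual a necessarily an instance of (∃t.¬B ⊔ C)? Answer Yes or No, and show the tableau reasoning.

1. a : (∃t.¬B ⊔ C)?  L(a) = {A} ∪ {(∀t.B ⊓ ¬C)}
   clash {B, ¬B} at an ∃-successor — a ∈ (∃t.¬B ⊔ C)
2. Hence a : (∃t.¬B ⊔ C): entailed.

Yes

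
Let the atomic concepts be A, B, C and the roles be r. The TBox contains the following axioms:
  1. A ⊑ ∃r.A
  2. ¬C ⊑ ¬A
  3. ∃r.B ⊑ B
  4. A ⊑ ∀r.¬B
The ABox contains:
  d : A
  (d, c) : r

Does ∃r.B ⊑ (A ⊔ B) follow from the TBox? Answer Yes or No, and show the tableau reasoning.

1. ∃r.B ⊑ (A ⊔ B)  ⇔  (∃r.B ⊓ (¬A ⊓ ¬B)) unsat w.r.t. T
   all branches close; clash {B, ¬B} at x₀
2. Hence ∃r.B ⊑ (A ⊔ B): entailed.

Yes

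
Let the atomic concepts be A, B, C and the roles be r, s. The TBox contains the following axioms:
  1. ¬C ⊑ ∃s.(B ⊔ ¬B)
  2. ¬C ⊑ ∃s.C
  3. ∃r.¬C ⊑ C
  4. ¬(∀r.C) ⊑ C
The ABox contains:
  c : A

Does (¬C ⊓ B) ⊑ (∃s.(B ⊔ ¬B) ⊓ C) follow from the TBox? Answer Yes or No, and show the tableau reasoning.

No

1. (¬C ⊓ B) ⊑ (∃s.(B ⊔ ¬B) ⊓ C)  ⇔  ((¬C ⊓ B) ⊓ (∀s.(¬B ⊓ B) ⊔ ¬C)) unsat w.r.t. T
   apply at x₀: ¬C⊑∃s.(B ⊔ ¬B); ¬C⊑∃s.C
   open: L(x₀) ⊇ {B, ¬C, ∀r.C, ∃s.(B ⊔ ¬B), ∃s.C} (+ ∃-successors)
2. Hence (¬C ⊓ B) ⊑ (∃s.(B ⊔ ¬B) ⊓ C): not entailed.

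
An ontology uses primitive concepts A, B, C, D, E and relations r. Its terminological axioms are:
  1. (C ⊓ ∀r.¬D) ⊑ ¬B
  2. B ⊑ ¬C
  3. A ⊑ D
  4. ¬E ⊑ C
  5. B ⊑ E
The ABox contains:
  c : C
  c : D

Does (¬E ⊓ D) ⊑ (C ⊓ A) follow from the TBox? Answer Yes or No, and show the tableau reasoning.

No

1. (¬E ⊓ D) ⊑ (C ⊓ A)  ⇔  ((¬E ⊓ D) ⊓ (¬C ⊔ ¬A)) unsat w.r.t. T
   apply at x₀: ¬E⊑C
   open: L(x₀) ⊇ {C, D, ¬A, ¬B, ¬E}
2. Hence (¬E ⊓ D) ⊑ (C ⊓ A): not entailed.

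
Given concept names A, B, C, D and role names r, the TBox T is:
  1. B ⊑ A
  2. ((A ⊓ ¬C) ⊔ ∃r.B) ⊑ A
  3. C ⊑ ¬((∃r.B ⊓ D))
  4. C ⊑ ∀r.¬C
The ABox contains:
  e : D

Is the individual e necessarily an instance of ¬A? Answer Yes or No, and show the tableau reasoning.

1. e : ¬A?  L(e) = {D} ∪ {A}
   open: L(e) ⊇ {A, D, ¬C} — e ∉ ¬A possible
2. Hence e : ¬A: not entailed.

No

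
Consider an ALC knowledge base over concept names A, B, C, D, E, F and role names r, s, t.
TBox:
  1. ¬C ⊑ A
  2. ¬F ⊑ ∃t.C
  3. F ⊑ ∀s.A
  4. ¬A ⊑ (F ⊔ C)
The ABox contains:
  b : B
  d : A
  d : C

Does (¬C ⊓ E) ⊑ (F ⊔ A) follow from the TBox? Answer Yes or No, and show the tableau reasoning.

Yes

1. (¬C ⊓ E) ⊑ (F ⊔ A)  ⇔  ((¬C ⊓ E) ⊓ (¬F ⊓ ¬A)) unsat w.r.t. T
   all branches close; clash {A, ¬A} at x₀
2. Hence (¬C ⊓ E) ⊑ (F ⊔ A): entailed.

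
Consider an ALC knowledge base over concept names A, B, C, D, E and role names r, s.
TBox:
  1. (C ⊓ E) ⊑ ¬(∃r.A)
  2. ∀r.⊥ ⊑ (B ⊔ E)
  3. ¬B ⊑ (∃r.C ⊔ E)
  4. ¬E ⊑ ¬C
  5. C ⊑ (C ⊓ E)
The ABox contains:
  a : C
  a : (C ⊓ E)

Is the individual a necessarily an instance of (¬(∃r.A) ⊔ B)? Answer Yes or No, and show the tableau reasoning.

Yes

1. a : (¬(∃r.A) ⊔ B)?  L(a) = {C, (C ⊓ E)} ∪ {(∃r.A ⊓ ¬B)}
   clash {A, ¬A} at an ∃-successor — a ∈ (¬(∃r.A) ⊔ B)
2. Hence a : (¬(∃r.A) ⊔ B): entailed.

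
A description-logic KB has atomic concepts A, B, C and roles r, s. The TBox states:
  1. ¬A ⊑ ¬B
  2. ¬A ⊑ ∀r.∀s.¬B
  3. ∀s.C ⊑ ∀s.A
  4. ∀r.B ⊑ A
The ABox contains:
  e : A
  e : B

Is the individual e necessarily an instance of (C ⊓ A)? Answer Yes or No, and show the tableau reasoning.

No

1. e : (C ⊓ A)?  L(e) = {A, B} ∪ {(¬C ⊔ ¬A)}
   open: L(e) ⊇ {A, B, ¬C, ∃s.¬C} (+ ∃-successors) — e ∉ (C ⊓ A) possible
2. Hence e : (C ⊓ A): not entailed.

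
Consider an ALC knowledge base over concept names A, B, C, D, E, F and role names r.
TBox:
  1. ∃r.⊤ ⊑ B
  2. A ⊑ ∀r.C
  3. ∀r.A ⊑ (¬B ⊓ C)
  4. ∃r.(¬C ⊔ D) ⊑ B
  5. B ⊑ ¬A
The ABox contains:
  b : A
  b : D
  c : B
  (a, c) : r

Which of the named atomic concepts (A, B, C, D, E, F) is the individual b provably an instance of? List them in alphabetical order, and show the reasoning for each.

1. b : A?  L(b) = {A, D} ∪ {¬A}
   clash {A, ¬A} at b — b ∈ A
2. b : B?  L(b) = {A, D} ∪ {¬B}
   apply at b: A⊑∀r.C
   open: L(b) ⊇ {A, C, D, ¬B, ∀r.(C ⊓ ¬D), …} — b ∉ B possible
3. b : C?  L(b) = {A, D} ∪ {¬C}
   clash {A, ¬A} at b — b ∈ C
4. b : D?  L(b) = {A, D} ∪ {¬D}
   clash {D, ¬D} at b — b ∈ D
5. b : E?  L(b) = {A, D} ∪ {¬E}
   apply at b: A⊑∀r.C
   open: L(b) ⊇ {A, C, D, ¬B, ¬E, …} — b ∉ E possible
6. b : F?  L(b) = {A, D} ∪ {¬F}
   apply at b: A⊑∀r.C
   open: L(b) ⊇ {A, C, D, ¬B, ¬F, …} — b ∉ F possible
7. Entailed for b: {A, C, D}

{A, C, D}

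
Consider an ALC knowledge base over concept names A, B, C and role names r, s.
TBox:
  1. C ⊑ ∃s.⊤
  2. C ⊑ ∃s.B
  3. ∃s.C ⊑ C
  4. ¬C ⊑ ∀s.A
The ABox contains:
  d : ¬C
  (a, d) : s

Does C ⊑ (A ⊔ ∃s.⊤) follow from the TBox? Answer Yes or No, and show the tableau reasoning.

Yes

1. C ⊑ (A ⊔ ∃s.⊤)  ⇔  (C ⊓ (¬A ⊓ ∀s.⊥)) unsat w.r.t. T
   all branches close; clash ⊥ at an ∃-successor
2. Hence C ⊑ (A ⊔ ∃s.⊤): entailed.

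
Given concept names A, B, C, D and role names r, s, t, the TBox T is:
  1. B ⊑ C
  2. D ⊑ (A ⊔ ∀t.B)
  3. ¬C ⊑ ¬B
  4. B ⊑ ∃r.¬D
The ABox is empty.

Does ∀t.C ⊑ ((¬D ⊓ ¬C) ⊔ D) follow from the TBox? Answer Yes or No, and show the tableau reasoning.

1. ∀t.C ⊑ ((¬D ⊓ ¬C) ⊔ D)  ⇔  (∀t.C ⊓ ((D ⊔ C) ⊓ ¬D)) unsat w.r.t. T
   open: L(x₀) ⊇ {C, ¬B, ¬D, ∀t.C}
2. Hence ∀t.C ⊑ ((¬D ⊓ ¬C) ⊔ D): not entailed.

No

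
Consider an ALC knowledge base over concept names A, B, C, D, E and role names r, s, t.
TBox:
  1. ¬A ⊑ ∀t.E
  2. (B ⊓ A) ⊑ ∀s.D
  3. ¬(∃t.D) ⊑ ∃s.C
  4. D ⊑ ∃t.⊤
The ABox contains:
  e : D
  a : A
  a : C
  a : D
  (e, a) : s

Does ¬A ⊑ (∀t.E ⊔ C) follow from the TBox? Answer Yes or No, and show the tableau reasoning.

Yes

1. ¬A ⊑ (∀t.E ⊔ C)  ⇔  (¬A ⊓ (∃t.¬E ⊓ ¬C)) unsat w.r.t. T
   all branches close; clash {E, ¬E} at an ∃-successor
2. Hence ¬A ⊑ (∀t.E ⊔ C): entailed.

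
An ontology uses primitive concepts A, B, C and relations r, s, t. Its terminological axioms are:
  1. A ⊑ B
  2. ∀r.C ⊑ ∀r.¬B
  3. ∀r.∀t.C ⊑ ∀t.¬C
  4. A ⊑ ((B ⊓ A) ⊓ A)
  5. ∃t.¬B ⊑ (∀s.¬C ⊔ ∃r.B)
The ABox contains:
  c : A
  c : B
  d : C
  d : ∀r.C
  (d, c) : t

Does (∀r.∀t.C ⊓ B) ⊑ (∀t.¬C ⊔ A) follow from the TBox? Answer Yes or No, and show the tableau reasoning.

1. (∀r.∀t.C ⊓ B) ⊑ (∀t.¬C ⊔ A)  ⇔  ((∀r.∀t.C ⊓ B) ⊓ (∃t.C ⊓ ¬A)) unsat w.r.t. T
   all branches close; clash {B, ¬B} at an ∃-successor
2. Hence (∀r.∀t.C ⊓ B) ⊑ (∀t.¬C ⊔ A): entailed.

Yes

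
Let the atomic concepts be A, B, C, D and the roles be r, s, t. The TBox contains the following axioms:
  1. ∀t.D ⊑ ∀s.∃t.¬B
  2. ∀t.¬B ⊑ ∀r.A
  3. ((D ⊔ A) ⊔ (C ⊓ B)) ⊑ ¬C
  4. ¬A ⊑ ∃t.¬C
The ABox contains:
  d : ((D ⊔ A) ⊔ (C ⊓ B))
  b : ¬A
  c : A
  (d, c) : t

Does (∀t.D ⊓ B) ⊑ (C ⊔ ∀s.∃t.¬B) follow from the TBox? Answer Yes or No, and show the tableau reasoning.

Yes

1. (∀t.D ⊓ B) ⊑ (C ⊔ ∀s.∃t.¬B)  ⇔  ((∀t.D ⊓ B) ⊓ (¬C ⊓ ∃s.∀t.B)) unsat w.r.t. T
   all branches close; clash {B, ¬B} at an ∃-successor
2. Hence (∀t.D ⊓ B) ⊑ (C ⊔ ∀s.∃t.¬B): entailed.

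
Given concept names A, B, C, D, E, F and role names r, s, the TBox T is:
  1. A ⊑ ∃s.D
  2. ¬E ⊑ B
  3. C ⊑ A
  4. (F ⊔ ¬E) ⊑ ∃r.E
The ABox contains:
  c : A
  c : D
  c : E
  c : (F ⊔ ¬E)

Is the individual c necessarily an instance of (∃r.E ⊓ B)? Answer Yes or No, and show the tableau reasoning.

1. c : (∃r.E ⊓ B)?  L(c) = {A, D, E, (F ⊔ ¬E)} ∪ {(∀r.¬E ⊔ ¬B)}
   apply at c: A⊑∃s.D; (F ⊔ ¬E)⊑∃r.E
   open: L(c) ⊇ {A, D, E, F, ¬B, …} (+ ∃-successors) — c ∉ (∃r.E ⊓ B) possible
2. Hence c : (∃r.E ⊓ B): not entailed.

No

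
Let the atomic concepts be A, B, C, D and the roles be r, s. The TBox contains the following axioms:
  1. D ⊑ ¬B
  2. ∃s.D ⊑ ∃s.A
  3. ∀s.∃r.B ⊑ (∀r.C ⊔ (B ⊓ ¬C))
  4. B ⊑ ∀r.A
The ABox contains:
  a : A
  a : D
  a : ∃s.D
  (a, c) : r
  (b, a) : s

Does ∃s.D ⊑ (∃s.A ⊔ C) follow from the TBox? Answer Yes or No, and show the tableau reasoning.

Yes

1. ∃s.D ⊑ (∃s.A ⊔ C)  ⇔  (∃s.D ⊓ (∀s.¬A ⊓ ¬C)) unsat w.r.t. T
   all branches close; clash {B, ¬B} at x₀
2. Hence ∃s.D ⊑ (∃s.A ⊔ C): entailed.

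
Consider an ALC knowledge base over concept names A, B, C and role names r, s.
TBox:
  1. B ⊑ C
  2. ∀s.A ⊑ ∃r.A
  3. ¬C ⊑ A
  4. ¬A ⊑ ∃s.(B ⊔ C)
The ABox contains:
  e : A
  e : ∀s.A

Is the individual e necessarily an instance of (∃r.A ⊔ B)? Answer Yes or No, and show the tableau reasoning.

Yes

1. e : (∃r.A ⊔ B)?  L(e) = {A, ∀s.A} ∪ {(∀r.¬A ⊓ ¬B)}
   clash {A, ¬A} at an ∃-successor — e ∈ (∃r.A ⊔ B)
2. Hence e : (∃r.A ⊔ B): entailed.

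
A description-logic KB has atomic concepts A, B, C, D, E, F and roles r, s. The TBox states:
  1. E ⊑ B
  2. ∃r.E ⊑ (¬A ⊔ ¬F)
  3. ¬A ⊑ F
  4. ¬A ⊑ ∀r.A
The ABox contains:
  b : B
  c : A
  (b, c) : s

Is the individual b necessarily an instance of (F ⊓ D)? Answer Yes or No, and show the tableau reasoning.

No

1. b : (F ⊓ D)?  L(b) = {B} ∪ {(¬F ⊔ ¬D)}
   open: L(b) ⊇ {A, B, ¬F, ∀r.¬E} — b ∉ (F ⊓ D) possible
2. Hence b : (F ⊓ D): not entailed.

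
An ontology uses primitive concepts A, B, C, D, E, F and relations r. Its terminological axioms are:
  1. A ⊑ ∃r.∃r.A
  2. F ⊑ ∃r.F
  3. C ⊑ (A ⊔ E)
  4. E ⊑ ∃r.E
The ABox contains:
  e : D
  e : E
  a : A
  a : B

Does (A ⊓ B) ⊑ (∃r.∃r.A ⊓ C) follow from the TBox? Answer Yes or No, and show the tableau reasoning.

No

1. (A ⊓ B) ⊑ (∃r.∃r.A ⊓ C)  ⇔  ((A ⊓ B) ⊓ (∀r.∀r.¬A ⊔ ¬C)) unsat w.r.t. T
   apply at x₀: A⊑∃r.∃r.A
   open: L(x₀) ⊇ {A, B, ¬C, ¬E, ¬F, …} (+ ∃-successors)
2. Hence (A ⊓ B) ⊑ (∃r.∃r.A ⊓ C): not entailed.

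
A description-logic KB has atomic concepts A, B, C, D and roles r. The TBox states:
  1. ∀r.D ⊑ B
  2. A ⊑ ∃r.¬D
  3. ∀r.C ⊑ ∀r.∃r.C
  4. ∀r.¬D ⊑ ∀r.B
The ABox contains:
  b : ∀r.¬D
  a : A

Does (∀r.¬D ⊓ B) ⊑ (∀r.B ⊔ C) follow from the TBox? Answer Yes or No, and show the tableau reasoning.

1. (∀r.¬D ⊓ B) ⊑ (∀r.B ⊔ C)  ⇔  ((∀r.¬D ⊓ B) ⊓ (∃r.¬B ⊓ ¬C)) unsat w.r.t. T
   all branches close; clash {B, ¬B} at an ∃-successor
2. Hence (∀r.¬D ⊓ B) ⊑ (∀r.B ⊔ C): entailed.

Yes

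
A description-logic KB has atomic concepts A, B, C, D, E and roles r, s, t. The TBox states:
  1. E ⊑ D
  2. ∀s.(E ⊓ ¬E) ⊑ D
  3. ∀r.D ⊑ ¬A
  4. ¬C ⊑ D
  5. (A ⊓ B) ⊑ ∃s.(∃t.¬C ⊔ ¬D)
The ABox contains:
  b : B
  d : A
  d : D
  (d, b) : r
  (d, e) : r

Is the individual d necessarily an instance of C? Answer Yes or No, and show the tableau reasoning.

1. d : C?  L(d) = {A, D} ∪ {¬C}
   open: L(d) ⊇ {A, D, ¬B, ¬C, ∃r.¬D} (+ ∃-successors) — d ∉ C possible
2. Hence d : C: not entailed.

No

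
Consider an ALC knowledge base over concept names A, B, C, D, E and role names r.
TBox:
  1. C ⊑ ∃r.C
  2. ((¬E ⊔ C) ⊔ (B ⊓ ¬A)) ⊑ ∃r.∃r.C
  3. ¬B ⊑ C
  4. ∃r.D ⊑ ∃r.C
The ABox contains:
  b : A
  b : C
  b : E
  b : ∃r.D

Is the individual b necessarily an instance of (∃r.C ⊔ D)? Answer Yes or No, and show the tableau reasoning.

1. b : (∃r.C ⊔ D)?  L(b) = {A, C, E, ∃r.D} ∪ {(∀r.¬C ⊓ ¬D)}
   clash {C, ¬C} at an ∃-successor — b ∈ (∃r.C ⊔ D)
2. Hence b : (∃r.C ⊔ D): entailed.

Yes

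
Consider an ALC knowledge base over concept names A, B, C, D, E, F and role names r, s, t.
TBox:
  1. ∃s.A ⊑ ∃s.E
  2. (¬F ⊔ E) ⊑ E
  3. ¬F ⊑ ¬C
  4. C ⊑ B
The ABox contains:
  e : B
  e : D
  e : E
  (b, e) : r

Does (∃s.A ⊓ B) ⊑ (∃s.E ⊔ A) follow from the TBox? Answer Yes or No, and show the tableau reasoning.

Yes

1. (∃s.A ⊓ B) ⊑ (∃s.E ⊔ A)  ⇔  ((∃s.A ⊓ B) ⊓ (∀s.¬E ⊓ ¬A)) unsat w.r.t. T
   all branches close; clash {E, ¬E} at an ∃-successor
2. Hence (∃s.A ⊓ B) ⊑ (∃s.E ⊔ A): entailed.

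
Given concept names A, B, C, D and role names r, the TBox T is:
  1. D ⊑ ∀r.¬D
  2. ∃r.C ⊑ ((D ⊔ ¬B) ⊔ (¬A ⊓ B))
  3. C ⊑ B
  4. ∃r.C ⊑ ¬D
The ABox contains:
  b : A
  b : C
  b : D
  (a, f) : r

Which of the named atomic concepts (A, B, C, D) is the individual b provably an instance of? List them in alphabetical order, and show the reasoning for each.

1. b : A?  L(b) = {A, C, D} ∪ {¬A}
   clash {A, ¬A} at b — b ∈ A
2. b : B?  L(b) = {A, C, D} ∪ {¬B}
   clash {B, ¬B} at b — b ∈ B
3. b : C?  L(b) = {A, C, D} ∪ {¬C}
   clash {C, ¬C} at b — b ∈ C
4. b : D?  L(b) = {A, C, D} ∪ {¬D}
   clash {D, ¬D} at b — b ∈ D
5. Entailed for b: {A, B, C, D}

{A, B, C, D}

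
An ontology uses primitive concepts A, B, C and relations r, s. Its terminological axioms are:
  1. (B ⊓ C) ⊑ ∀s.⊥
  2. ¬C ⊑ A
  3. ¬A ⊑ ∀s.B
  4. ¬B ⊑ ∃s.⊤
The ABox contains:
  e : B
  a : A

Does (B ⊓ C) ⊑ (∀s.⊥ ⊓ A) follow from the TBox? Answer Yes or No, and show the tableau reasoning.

No

1. (B ⊓ C) ⊑ (∀s.⊥ ⊓ A)  ⇔  ((B ⊓ C) ⊓ (∃s.⊤ ⊔ ¬A)) unsat w.r.t. T
   apply at x₀: (B ⊓ C)⊑∀s.⊥
   open: L(x₀) ⊇ {B, C, ¬A, ∀s.B, ∀s.⊥}
2. Hence (B ⊓ C) ⊑ (∀s.⊥ ⊓ A): not entailed.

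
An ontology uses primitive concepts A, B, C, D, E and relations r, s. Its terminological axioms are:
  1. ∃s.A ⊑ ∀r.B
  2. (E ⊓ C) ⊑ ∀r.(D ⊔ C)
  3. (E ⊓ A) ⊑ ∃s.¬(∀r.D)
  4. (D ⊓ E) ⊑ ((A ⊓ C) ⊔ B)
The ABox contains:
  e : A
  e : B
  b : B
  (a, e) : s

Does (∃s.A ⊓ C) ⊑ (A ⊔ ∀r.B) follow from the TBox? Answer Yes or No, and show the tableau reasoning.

1. (∃s.A ⊓ C) ⊑ (A ⊔ ∀r.B)  ⇔  ((∃s.A ⊓ C) ⊓ (¬A ⊓ ∃r.¬B)) unsat w.r.t. T
   all branches close; clash {B, ¬B} at an ∃-successor
2. Hence (∃s.A ⊓ C) ⊑ (A ⊔ ∀r.B): entailed.

Yes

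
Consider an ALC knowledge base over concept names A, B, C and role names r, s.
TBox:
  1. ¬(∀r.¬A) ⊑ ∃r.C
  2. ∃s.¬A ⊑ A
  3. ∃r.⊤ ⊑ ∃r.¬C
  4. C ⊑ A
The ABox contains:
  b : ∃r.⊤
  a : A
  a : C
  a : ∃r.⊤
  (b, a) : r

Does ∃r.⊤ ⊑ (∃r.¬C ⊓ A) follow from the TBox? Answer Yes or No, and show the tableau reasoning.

1. ∃r.⊤ ⊑ (∃r.¬C ⊓ A)  ⇔  (∃r.⊤ ⊓ (∀r.C ⊔ ¬A)) unsat w.r.t. T
   apply at x₀: ∃r.⊤⊑∃r.¬C
   open: L(x₀) ⊇ {¬A, ¬C, ∀r.¬A, ∀s.A, ∃r.¬C, …} (+ ∃-successors)
2. Hence ∃r.⊤ ⊑ (∃r.¬C ⊓ A): not entailed.

No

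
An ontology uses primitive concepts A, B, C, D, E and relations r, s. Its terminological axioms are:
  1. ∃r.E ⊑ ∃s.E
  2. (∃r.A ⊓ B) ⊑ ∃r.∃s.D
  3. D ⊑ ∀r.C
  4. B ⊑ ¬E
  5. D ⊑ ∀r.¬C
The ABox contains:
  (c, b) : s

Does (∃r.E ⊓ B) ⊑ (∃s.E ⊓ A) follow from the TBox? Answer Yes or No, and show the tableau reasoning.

No

1. (∃r.E ⊓ B) ⊑ (∃s.E ⊓ A)  ⇔  ((∃r.E ⊓ B) ⊓ (∀s.¬E ⊔ ¬A)) unsat w.r.t. T
   apply at x₀: ∃r.E⊑∃s.E; B⊑¬E
   open: L(x₀) ⊇ {B, ¬A, ¬D, ¬E, ∀r.¬A, …} (+ ∃-successors)
2. Hence (∃r.E ⊓ B) ⊑ (∃s.E ⊓ A): not entailed.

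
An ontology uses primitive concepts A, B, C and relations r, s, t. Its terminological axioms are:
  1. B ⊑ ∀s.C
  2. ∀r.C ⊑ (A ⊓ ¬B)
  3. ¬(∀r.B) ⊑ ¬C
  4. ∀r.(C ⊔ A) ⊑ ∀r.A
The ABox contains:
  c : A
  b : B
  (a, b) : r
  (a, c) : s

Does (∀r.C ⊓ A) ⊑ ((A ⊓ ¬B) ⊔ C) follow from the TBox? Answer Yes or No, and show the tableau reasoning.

1. (∀r.C ⊓ A) ⊑ ((A ⊓ ¬B) ⊔ C)  ⇔  ((∀r.C ⊓ A) ⊓ ((¬A ⊔ B) ⊓ ¬C)) unsat w.r.t. T
   all branches close; clash {B, ¬B} at x₀
2. Hence (∀r.C ⊓ A) ⊑ ((A ⊓ ¬B) ⊔ C): entailed.

Yes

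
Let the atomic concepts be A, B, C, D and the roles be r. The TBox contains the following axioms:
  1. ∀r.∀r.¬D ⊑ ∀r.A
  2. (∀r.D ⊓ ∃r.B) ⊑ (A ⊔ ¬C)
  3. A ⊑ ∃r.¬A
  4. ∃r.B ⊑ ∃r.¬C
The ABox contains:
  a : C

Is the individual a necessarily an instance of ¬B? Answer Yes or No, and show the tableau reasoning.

No

1. a : ¬B?  L(a) = {C} ∪ {B}
   open: L(a) ⊇ {B, C, ¬A, ∀r.¬B, ∃r.∃r.D} (+ ∃-successors) — a ∉ ¬B possible
2. Hence a : ¬B: not entailed.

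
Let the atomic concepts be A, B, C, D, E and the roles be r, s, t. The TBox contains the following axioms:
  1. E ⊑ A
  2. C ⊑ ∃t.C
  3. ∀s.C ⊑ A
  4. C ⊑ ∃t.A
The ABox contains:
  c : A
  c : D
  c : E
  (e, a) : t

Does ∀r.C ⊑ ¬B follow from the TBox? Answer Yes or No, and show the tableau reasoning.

1. ∀r.C ⊑ ¬B  ⇔  (∀r.C ⊓ B) unsat w.r.t. T
   open: L(x₀) ⊇ {B, ¬C, ¬E, ∀r.C, ∃s.¬C} (+ ∃-successors)
2. Hence ∀r.C ⊑ ¬B: not entailed.

No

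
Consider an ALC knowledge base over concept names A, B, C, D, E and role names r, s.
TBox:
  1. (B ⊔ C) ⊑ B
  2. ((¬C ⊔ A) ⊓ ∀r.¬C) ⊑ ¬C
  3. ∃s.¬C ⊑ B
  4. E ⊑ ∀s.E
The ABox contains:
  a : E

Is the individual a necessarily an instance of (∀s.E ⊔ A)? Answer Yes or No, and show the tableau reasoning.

1. a : (∀s.E ⊔ A)?  L(a) = {E} ∪ {(∃s.¬E ⊓ ¬A)}
   clash {E, ¬E} at an ∃-successor — a ∈ (∀s.E ⊔ A)
2. Hence a : (∀s.E ⊔ A): entailed.

Yes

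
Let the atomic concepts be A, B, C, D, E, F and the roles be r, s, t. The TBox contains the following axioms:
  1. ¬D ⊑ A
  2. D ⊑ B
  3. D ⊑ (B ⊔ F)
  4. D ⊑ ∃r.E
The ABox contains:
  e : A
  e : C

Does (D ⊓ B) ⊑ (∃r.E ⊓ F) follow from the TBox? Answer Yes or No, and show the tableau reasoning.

1. (D ⊓ B) ⊑ (∃r.E ⊓ F)  ⇔  ((D ⊓ B) ⊓ (∀r.¬E ⊔ ¬F)) unsat w.r.t. T
   apply at x₀: D⊑(B ⊔ F); D⊑∃r.E
   open: L(x₀) ⊇ {B, D, ¬F, ∃r.E} (+ ∃-successors)
2. Hence (D ⊓ B) ⊑ (∃r.E ⊓ F): not entailed.

No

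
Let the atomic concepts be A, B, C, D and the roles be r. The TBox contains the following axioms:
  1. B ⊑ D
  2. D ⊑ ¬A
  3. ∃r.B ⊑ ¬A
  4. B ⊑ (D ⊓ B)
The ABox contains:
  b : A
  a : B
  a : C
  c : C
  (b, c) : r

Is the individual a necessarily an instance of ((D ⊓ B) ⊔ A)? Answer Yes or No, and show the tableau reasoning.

Yes

1. a : ((D ⊓ B) ⊔ A)?  L(a) = {B, C} ∪ {((¬D ⊔ ¬B) ⊓ ¬A)}
   clash {B, ¬B} at a — a ∈ ((D ⊓ B) ⊔ A)
2. Hence a : ((D ⊓ B) ⊔ A): entailed.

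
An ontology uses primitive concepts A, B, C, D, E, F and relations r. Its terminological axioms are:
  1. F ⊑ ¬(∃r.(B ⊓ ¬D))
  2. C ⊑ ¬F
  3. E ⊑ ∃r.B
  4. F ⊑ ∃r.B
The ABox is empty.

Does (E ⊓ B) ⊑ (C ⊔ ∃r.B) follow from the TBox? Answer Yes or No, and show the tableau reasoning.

1. (E ⊓ B) ⊑ (C ⊔ ∃r.B)  ⇔  ((E ⊓ B) ⊓ (¬C ⊓ ∀r.¬B)) unsat w.r.t. T
   all branches close; clash {B, ¬B} at an ∃-successor
2. Hence (E ⊓ B) ⊑ (C ⊔ ∃r.B): entailed.

Yes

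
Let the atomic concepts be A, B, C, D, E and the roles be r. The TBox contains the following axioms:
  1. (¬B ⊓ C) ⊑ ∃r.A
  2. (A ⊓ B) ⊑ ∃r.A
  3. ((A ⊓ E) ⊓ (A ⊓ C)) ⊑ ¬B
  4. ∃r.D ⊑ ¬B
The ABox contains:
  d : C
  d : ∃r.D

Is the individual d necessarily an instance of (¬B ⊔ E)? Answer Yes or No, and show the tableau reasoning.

1. d : (¬B ⊔ E)?  L(d) = {C, ∃r.D} ∪ {(B ⊓ ¬E)}
   clash {B, ¬B} at d — d ∈ (¬B ⊔ E)
2. Hence d : (¬B ⊔ E): entailed.

Yes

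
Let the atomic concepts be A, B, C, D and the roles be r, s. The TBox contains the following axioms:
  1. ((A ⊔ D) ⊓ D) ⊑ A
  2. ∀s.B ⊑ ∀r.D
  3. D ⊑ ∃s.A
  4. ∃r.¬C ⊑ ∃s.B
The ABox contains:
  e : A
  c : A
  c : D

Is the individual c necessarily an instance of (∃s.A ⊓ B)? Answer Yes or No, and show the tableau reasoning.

No

1. c : (∃s.A ⊓ B)?  L(c) = {A, D} ∪ {(∀s.¬A ⊔ ¬B)}
   apply at c: D⊑∃s.A
   open: L(c) ⊇ {A, D, ¬B, ∀r.C, ∃s.A, …} (+ ∃-successors) — c ∉ (∃s.A ⊓ B) possible
2. Hence c : (∃s.A ⊓ B): not entailed.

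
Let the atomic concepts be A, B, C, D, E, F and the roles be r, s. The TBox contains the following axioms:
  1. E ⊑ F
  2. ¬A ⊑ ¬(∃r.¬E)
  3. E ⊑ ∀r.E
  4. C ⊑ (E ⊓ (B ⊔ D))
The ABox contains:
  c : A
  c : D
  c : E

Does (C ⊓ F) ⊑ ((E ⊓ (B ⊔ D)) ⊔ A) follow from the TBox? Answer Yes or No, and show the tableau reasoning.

Yes

1. (C ⊓ F) ⊑ ((E ⊓ (B ⊔ D)) ⊔ A)  ⇔  ((C ⊓ F) ⊓ ((¬E ⊔ (¬B ⊓ ¬D)) ⊓ ¬A)) unsat w.r.t. T
   all branches close; clash {D, ¬D} at x₀
2. Hence (C ⊓ F) ⊑ ((E ⊓ (B ⊔ D)) ⊔ A): entailed.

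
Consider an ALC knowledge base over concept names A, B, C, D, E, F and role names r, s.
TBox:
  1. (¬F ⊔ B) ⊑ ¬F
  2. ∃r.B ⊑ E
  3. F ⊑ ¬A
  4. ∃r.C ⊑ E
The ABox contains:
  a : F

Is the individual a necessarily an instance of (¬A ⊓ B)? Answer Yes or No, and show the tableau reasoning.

1. a : (¬A ⊓ B)?  L(a) = {F} ∪ {(A ⊔ ¬B)}
   apply at a: F⊑¬A
   open: L(a) ⊇ {F, ¬A, ¬B, ∀r.¬B, ∀r.¬C} — a ∉ (¬A ⊓ B) possible
2. Hence a : (¬A ⊓ B): not entailed.

No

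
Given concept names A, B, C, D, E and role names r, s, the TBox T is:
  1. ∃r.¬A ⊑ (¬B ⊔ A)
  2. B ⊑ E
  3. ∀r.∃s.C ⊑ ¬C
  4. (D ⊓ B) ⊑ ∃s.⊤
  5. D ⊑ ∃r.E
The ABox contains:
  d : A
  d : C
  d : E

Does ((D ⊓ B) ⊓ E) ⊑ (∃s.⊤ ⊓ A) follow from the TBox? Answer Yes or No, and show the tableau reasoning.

No

1. ((D ⊓ B) ⊓ E) ⊑ (∃s.⊤ ⊓ A)  ⇔  (((D ⊓ B) ⊓ E) ⊓ (∀s.⊥ ⊔ ¬A)) unsat w.r.t. T
   apply at x₀: (D ⊓ B)⊑∃s.⊤; D⊑∃r.E
   open: L(x₀) ⊇ {B, D, E, ¬A, ∀r.A, …} (+ ∃-successors)
2. Hence ((D ⊓ B) ⊓ E) ⊑ (∃s.⊤ ⊓ A): not entailed.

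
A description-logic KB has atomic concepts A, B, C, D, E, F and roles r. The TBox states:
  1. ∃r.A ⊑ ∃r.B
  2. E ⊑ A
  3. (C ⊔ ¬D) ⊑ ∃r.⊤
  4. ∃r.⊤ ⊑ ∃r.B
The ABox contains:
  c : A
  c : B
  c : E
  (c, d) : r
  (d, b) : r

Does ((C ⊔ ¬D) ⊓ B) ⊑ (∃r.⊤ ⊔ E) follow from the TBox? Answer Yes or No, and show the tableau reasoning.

1. ((C ⊔ ¬D) ⊓ B) ⊑ (∃r.⊤ ⊔ E)  ⇔  (((C ⊔ ¬D) ⊓ B) ⊓ (∀r.⊥ ⊓ ¬E)) unsat w.r.t. T
   all branches close; clash ⊥ at an ∃-successor
2. Hence ((C ⊔ ¬D) ⊓ B) ⊑ (∃r.⊤ ⊔ E): entailed.

Yes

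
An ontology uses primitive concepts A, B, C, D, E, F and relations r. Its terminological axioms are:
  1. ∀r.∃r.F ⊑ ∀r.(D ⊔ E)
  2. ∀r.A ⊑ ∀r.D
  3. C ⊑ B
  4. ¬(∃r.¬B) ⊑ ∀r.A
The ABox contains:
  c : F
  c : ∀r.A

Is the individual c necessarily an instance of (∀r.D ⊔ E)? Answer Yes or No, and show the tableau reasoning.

Yes

1. c : (∀r.D ⊔ E)?  L(c) = {F, ∀r.A} ∪ {(∃r.¬D ⊓ ¬E)}
   clash {D, ¬D} at an ∃-successor — c ∈ (∀r.D ⊔ E)
2. Hence c : (∀r.D ⊔ E): entailed.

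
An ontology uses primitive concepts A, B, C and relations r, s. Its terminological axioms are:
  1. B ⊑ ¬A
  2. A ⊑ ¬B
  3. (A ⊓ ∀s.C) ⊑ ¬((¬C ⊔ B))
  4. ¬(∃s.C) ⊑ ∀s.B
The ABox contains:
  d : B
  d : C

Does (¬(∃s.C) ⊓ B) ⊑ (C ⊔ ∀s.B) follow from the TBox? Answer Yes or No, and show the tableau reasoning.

Yes

1. (¬(∃s.C) ⊓ B) ⊑ (C ⊔ ∀s.B)  ⇔  ((∀s.¬C ⊓ B) ⊓ (¬C ⊓ ∃s.¬B)) unsat w.r.t. T
   all branches close; clash {B, ¬B} at x₀
2. Hence (¬(∃s.C) ⊓ B) ⊑ (C ⊔ ∀s.B): entailed.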